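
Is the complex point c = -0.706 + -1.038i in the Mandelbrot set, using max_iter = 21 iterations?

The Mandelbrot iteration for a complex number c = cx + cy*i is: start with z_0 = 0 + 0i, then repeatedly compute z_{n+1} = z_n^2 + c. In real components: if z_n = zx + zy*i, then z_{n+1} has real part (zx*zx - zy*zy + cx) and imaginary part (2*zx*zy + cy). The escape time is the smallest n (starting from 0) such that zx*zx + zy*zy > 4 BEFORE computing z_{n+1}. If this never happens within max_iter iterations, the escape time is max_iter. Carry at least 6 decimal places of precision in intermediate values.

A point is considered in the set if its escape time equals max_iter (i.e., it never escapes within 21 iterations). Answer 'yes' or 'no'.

z_0 = 0 + 0i, c = -0.7060 + -1.0380i
Iter 1: z = -0.7060 + -1.0380i, |z|^2 = 1.5759
Iter 2: z = -1.2850 + 0.4277i, |z|^2 = 1.8341
Iter 3: z = 0.7624 + -2.1371i, |z|^2 = 5.1483
Escaped at iteration 3

Answer: no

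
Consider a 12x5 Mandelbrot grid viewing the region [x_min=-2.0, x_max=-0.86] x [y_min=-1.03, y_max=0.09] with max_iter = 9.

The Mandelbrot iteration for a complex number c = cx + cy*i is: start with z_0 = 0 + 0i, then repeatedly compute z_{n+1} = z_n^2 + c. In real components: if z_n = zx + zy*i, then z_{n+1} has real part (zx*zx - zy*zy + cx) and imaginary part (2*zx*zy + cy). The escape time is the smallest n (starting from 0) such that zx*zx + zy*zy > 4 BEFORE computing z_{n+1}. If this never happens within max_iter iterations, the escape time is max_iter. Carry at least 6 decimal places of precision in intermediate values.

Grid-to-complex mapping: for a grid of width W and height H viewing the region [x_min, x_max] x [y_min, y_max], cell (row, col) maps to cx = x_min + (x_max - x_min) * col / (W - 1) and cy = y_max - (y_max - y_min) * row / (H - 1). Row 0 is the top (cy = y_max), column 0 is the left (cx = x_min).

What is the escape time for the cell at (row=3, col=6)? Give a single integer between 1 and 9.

z_0 = 0 + 0i, c = -1.3782 + -0.7500i
Iter 1: z = -1.3782 + -0.7500i, |z|^2 = 2.4619
Iter 2: z = -0.0413 + 1.3173i, |z|^2 = 1.7369
Iter 3: z = -3.1117 + -0.8588i, |z|^2 = 10.4201
Escaped at iteration 3

Answer: 3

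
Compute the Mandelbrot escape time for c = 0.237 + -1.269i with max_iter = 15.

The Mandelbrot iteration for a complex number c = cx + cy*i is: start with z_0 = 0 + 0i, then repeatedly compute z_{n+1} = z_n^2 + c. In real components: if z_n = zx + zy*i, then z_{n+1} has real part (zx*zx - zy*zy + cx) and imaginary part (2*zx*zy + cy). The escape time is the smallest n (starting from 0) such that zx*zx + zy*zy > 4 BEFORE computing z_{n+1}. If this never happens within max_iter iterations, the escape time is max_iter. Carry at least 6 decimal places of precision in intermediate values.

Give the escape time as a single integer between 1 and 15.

z_0 = 0 + 0i, c = 0.2370 + -1.2690i
Iter 1: z = 0.2370 + -1.2690i, |z|^2 = 1.6665
Iter 2: z = -1.3172 + -1.8705i, |z|^2 = 5.2338
Escaped at iteration 2

Answer: 2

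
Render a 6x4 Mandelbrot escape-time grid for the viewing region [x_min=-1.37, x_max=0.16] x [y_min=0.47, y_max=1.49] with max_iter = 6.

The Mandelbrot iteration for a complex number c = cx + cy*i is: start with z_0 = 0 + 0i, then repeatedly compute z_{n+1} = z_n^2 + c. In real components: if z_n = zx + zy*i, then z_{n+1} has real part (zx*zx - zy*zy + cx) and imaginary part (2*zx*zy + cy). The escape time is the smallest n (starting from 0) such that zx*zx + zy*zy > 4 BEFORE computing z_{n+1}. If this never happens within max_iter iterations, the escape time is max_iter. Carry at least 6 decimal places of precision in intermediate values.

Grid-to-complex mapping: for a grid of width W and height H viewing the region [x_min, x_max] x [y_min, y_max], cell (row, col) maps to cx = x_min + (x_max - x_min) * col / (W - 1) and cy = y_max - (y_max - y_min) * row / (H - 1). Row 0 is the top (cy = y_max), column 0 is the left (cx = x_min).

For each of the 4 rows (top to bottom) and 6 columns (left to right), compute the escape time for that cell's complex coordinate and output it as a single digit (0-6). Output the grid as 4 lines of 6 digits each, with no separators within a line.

Answer: 122222
233353
334665
456666

Derivation:
(row=0, col=0): c = -1.3700 + 1.4900i → escape time 1
(row=0, col=1): c = -1.0640 + 1.4900i → escape time 2
(row=0, col=2): c = -0.7580 + 1.4900i → escape time 2
(row=0, col=3): c = -0.4520 + 1.4900i → escape time 2
(row=0, col=4): c = -0.1460 + 1.4900i → escape time 2
(row=0, col=5): c = 0.1600 + 1.4900i → escape time 2
(row=1, col=0): c = -1.3700 + 1.1500i → escape time 2
(row=1, col=1): c = -1.0640 + 1.1500i → escape time 3
(row=1, col=2): c = -0.7580 + 1.1500i → escape time 3
(row=1, col=3): c = -0.4520 + 1.1500i → escape time 3
(row=1, col=4): c = -0.1460 + 1.1500i → escape time 5
(row=1, col=5): c = 0.1600 + 1.1500i → escape time 3
(row=2, col=0): c = -1.3700 + 0.8100i → escape time 3
(row=2, col=1): c = -1.0640 + 0.8100i → escape time 3
(row=2, col=2): c = -0.7580 + 0.8100i → escape time 4
(row=2, col=3): c = -0.4520 + 0.8100i → escape time 6
(row=2, col=4): c = -0.1460 + 0.8100i → escape time 6
(row=2, col=5): c = 0.1600 + 0.8100i → escape time 5
(row=3, col=0): c = -1.3700 + 0.4700i → escape time 4
(row=3, col=1): c = -1.0640 + 0.4700i → escape time 5
(row=3, col=2): c = -0.7580 + 0.4700i → escape time 6
(row=3, col=3): c = -0.4520 + 0.4700i → escape time 6
(row=3, col=4): c = -0.1460 + 0.4700i → escape time 6
(row=3, col=5): c = 0.1600 + 0.4700i → escape time 6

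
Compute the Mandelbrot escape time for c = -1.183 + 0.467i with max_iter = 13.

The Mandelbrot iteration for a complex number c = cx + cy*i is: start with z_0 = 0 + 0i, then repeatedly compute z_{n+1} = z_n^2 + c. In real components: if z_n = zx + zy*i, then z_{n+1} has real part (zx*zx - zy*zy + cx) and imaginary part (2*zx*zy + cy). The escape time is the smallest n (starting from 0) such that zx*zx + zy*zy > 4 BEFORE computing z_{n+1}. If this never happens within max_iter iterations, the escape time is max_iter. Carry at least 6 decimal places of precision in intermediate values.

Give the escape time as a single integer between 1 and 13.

Answer: 5

Derivation:
z_0 = 0 + 0i, c = -1.1830 + 0.4670i
Iter 1: z = -1.1830 + 0.4670i, |z|^2 = 1.6176
Iter 2: z = -0.0016 + -0.6379i, |z|^2 = 0.4069
Iter 3: z = -1.5899 + 0.4690i, |z|^2 = 2.7479
Iter 4: z = 1.1249 + -1.0245i, |z|^2 = 2.3150
Iter 5: z = -0.9672 + -1.8379i, |z|^2 = 4.3134
Escaped at iteration 5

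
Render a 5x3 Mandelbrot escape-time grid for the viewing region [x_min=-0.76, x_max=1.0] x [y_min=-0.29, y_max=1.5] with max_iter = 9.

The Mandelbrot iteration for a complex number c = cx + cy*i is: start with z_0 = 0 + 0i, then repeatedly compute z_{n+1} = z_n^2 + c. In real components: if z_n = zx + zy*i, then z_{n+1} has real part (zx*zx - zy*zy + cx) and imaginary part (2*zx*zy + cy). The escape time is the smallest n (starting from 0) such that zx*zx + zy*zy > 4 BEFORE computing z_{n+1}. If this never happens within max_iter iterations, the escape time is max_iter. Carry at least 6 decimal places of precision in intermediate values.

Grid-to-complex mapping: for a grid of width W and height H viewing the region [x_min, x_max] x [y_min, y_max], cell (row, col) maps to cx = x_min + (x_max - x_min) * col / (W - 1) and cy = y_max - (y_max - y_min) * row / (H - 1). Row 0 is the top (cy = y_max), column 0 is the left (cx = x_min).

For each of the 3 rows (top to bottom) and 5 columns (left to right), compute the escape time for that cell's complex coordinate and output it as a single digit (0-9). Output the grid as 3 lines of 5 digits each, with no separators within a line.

(row=0, col=0): c = -0.7600 + 1.5000i → escape time 2
(row=0, col=1): c = -0.3200 + 1.5000i → escape time 2
(row=0, col=2): c = 0.1200 + 1.5000i → escape time 2
(row=0, col=3): c = 0.5600 + 1.5000i → escape time 2
(row=0, col=4): c = 1.0000 + 1.5000i → escape time 2
(row=1, col=0): c = -0.7600 + 0.6050i → escape time 5
(row=1, col=1): c = -0.3200 + 0.6050i → escape time 9
(row=1, col=2): c = 0.1200 + 0.6050i → escape time 9
(row=1, col=3): c = 0.5600 + 0.6050i → escape time 3
(row=1, col=4): c = 1.0000 + 0.6050i → escape time 2
(row=2, col=0): c = -0.7600 + -0.2900i → escape time 9
(row=2, col=1): c = -0.3200 + -0.2900i → escape time 9
(row=2, col=2): c = 0.1200 + -0.2900i → escape time 9
(row=2, col=3): c = 0.5600 + -0.2900i → escape time 4
(row=2, col=4): c = 1.0000 + -0.2900i → escape time 2

Answer: 22222
59932
99942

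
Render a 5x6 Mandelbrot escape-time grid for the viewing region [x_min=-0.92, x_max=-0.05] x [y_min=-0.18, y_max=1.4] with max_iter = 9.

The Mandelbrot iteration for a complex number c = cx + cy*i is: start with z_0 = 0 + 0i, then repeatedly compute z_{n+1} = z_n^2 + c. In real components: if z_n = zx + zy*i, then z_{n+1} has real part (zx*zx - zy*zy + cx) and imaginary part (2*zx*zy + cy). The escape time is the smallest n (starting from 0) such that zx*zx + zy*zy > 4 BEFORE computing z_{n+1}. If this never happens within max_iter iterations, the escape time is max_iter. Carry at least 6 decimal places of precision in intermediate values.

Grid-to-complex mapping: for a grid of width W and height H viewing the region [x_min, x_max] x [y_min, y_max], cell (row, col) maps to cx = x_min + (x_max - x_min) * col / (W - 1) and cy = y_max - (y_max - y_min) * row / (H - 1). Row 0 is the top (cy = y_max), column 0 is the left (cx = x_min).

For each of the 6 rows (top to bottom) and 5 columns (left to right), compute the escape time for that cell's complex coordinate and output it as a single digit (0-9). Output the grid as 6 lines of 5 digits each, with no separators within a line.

(row=0, col=0): c = -0.9200 + 1.4000i → escape time 2
(row=0, col=1): c = -0.7025 + 1.4000i → escape time 2
(row=0, col=2): c = -0.4850 + 1.4000i → escape time 2
(row=0, col=3): c = -0.2675 + 1.4000i → escape time 2
(row=0, col=4): c = -0.0500 + 1.4000i → escape time 2
(row=1, col=0): c = -0.9200 + 1.0840i → escape time 3
(row=1, col=1): c = -0.7025 + 1.0840i → escape time 3
(row=1, col=2): c = -0.4850 + 1.0840i → escape time 4
(row=1, col=3): c = -0.2675 + 1.0840i → escape time 5
(row=1, col=4): c = -0.0500 + 1.0840i → escape time 5
(row=2, col=0): c = -0.9200 + 0.7680i → escape time 4
(row=2, col=1): c = -0.7025 + 0.7680i → escape time 4
(row=2, col=2): c = -0.4850 + 0.7680i → escape time 6
(row=2, col=3): c = -0.2675 + 0.7680i → escape time 9
(row=2, col=4): c = -0.0500 + 0.7680i → escape time 9
(row=3, col=0): c = -0.9200 + 0.4520i → escape time 6
(row=3, col=1): c = -0.7025 + 0.4520i → escape time 9
(row=3, col=2): c = -0.4850 + 0.4520i → escape time 9
(row=3, col=3): c = -0.2675 + 0.4520i → escape time 9
(row=3, col=4): c = -0.0500 + 0.4520i → escape time 9
(row=4, col=0): c = -0.9200 + 0.1360i → escape time 9
(row=4, col=1): c = -0.7025 + 0.1360i → escape time 9
(row=4, col=2): c = -0.4850 + 0.1360i → escape time 9
(row=4, col=3): c = -0.2675 + 0.1360i → escape time 9
(row=4, col=4): c = -0.0500 + 0.1360i → escape time 9
(row=5, col=0): c = -0.9200 + -0.1800i → escape time 9
(row=5, col=1): c = -0.7025 + -0.1800i → escape time 9
(row=5, col=2): c = -0.4850 + -0.1800i → escape time 9
(row=5, col=3): c = -0.2675 + -0.1800i → escape time 9
(row=5, col=4): c = -0.0500 + -0.1800i → escape time 9

Answer: 22222
33455
44699
69999
99999
99999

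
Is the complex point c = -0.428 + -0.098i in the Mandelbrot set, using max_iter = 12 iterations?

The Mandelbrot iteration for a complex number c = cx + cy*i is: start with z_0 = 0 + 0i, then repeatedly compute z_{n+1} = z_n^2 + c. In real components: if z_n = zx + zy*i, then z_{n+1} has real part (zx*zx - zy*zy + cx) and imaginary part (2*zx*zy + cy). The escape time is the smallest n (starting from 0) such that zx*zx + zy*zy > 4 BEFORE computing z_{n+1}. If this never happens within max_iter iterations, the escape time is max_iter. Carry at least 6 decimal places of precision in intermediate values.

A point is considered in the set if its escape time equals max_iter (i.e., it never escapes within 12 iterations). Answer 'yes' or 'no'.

Answer: yes

Derivation:
z_0 = 0 + 0i, c = -0.4280 + -0.0980i
Iter 1: z = -0.4280 + -0.0980i, |z|^2 = 0.1928
Iter 2: z = -0.2544 + -0.0141i, |z|^2 = 0.0649
Iter 3: z = -0.3635 + -0.0908i, |z|^2 = 0.1404
Iter 4: z = -0.3041 + -0.0320i, |z|^2 = 0.0935
Iter 5: z = -0.3365 + -0.0785i, |z|^2 = 0.1194
Iter 6: z = -0.3209 + -0.0451i, |z|^2 = 0.1050
Iter 7: z = -0.3270 + -0.0690i, |z|^2 = 0.1117
Iter 8: z = -0.3258 + -0.0528i, |z|^2 = 0.1089
Iter 9: z = -0.3246 + -0.0636i, |z|^2 = 0.1094
Iter 10: z = -0.3266 + -0.0567i, |z|^2 = 0.1099
Iter 11: z = -0.3245 + -0.0609i, |z|^2 = 0.1090
Did not escape in 12 iterations → in set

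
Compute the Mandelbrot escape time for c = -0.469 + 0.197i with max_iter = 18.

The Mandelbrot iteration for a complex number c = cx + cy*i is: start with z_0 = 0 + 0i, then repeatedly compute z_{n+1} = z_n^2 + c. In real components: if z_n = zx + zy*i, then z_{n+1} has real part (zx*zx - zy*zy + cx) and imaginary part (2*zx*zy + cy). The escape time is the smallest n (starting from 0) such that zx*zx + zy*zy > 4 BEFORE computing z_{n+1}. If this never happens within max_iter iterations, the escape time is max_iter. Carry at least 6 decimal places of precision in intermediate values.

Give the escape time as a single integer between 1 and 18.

Answer: 18

Derivation:
z_0 = 0 + 0i, c = -0.4690 + 0.1970i
Iter 1: z = -0.4690 + 0.1970i, |z|^2 = 0.2588
Iter 2: z = -0.2878 + 0.0122i, |z|^2 = 0.0830
Iter 3: z = -0.3863 + 0.1900i, |z|^2 = 0.1853
Iter 4: z = -0.3559 + 0.0502i, |z|^2 = 0.1292
Iter 5: z = -0.3449 + 0.1612i, |z|^2 = 0.1449
Iter 6: z = -0.3761 + 0.0858i, |z|^2 = 0.1488
Iter 7: z = -0.3349 + 0.1325i, |z|^2 = 0.1297
Iter 8: z = -0.3744 + 0.1083i, |z|^2 = 0.1519
Iter 9: z = -0.3406 + 0.1159i, |z|^2 = 0.1294
Iter 10: z = -0.3665 + 0.1180i, |z|^2 = 0.1482
Iter 11: z = -0.3486 + 0.1105i, |z|^2 = 0.1338
Iter 12: z = -0.3597 + 0.1200i, |z|^2 = 0.1437
Iter 13: z = -0.3540 + 0.1107i, |z|^2 = 0.1376
Iter 14: z = -0.3559 + 0.1186i, |z|^2 = 0.1407
Iter 15: z = -0.3564 + 0.1126i, |z|^2 = 0.1397
Iter 16: z = -0.3547 + 0.1168i, |z|^2 = 0.1394
Iter 17: z = -0.3569 + 0.1142i, |z|^2 = 0.1404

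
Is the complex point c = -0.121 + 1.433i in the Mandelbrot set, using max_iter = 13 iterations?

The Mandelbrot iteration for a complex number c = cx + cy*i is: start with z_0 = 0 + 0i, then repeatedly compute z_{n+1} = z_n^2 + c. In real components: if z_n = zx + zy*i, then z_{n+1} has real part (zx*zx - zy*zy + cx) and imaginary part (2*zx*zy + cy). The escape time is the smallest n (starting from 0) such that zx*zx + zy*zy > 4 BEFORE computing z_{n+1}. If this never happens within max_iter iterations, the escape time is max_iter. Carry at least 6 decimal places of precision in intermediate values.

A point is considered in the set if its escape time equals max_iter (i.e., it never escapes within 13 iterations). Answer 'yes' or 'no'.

Answer: no

Derivation:
z_0 = 0 + 0i, c = -0.1210 + 1.4330i
Iter 1: z = -0.1210 + 1.4330i, |z|^2 = 2.0681
Iter 2: z = -2.1598 + 1.0862i, |z|^2 = 5.8448
Escaped at iteration 2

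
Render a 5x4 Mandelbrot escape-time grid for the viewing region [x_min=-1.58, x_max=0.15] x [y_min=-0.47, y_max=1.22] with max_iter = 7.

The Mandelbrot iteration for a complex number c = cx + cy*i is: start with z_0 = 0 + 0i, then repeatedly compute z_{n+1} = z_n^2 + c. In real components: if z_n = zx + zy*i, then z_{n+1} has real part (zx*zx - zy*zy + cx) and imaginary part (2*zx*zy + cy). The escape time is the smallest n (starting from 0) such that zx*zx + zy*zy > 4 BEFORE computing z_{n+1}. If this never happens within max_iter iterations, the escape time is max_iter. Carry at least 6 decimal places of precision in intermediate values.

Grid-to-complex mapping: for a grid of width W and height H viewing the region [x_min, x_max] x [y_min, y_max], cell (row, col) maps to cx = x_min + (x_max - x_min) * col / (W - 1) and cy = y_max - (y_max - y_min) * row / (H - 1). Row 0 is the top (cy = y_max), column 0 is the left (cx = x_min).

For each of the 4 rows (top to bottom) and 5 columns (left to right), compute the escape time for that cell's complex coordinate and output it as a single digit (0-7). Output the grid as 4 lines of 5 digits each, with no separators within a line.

Answer: 22332
33577
67777
35777

Derivation:
(row=0, col=0): c = -1.5800 + 1.2200i → escape time 2
(row=0, col=1): c = -1.1475 + 1.2200i → escape time 2
(row=0, col=2): c = -0.7150 + 1.2200i → escape time 3
(row=0, col=3): c = -0.2825 + 1.2200i → escape time 3
(row=0, col=4): c = 0.1500 + 1.2200i → escape time 2
(row=1, col=0): c = -1.5800 + 0.6567i → escape time 3
(row=1, col=1): c = -1.1475 + 0.6567i → escape time 3
(row=1, col=2): c = -0.7150 + 0.6567i → escape time 5
(row=1, col=3): c = -0.2825 + 0.6567i → escape time 7
(row=1, col=4): c = 0.1500 + 0.6567i → escape time 7
(row=2, col=0): c = -1.5800 + 0.0933i → escape time 6
(row=2, col=1): c = -1.1475 + 0.0933i → escape time 7
(row=2, col=2): c = -0.7150 + 0.0933i → escape time 7
(row=2, col=3): c = -0.2825 + 0.0933i → escape time 7
(row=2, col=4): c = 0.1500 + 0.0933i → escape time 7
(row=3, col=0): c = -1.5800 + -0.4700i → escape time 3
(row=3, col=1): c = -1.1475 + -0.4700i → escape time 5
(row=3, col=2): c = -0.7150 + -0.4700i → escape time 7
(row=3, col=3): c = -0.2825 + -0.4700i → escape time 7
(row=3, col=4): c = 0.1500 + -0.4700i → escape time 7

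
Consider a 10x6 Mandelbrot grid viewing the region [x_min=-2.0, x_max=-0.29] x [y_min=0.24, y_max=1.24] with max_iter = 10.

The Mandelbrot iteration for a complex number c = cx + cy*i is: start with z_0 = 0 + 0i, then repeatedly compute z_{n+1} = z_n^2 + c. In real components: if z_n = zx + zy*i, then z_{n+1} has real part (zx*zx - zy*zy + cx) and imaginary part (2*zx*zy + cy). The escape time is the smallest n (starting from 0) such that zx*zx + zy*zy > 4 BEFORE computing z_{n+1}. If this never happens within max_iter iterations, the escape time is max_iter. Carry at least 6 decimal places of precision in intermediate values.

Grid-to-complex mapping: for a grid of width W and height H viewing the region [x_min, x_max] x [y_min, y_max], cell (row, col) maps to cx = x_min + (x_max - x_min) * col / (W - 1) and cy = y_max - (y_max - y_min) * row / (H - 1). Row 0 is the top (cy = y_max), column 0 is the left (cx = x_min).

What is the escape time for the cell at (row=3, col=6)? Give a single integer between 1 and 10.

z_0 = 0 + 0i, c = -0.8600 + 0.6400i
Iter 1: z = -0.8600 + 0.6400i, |z|^2 = 1.1492
Iter 2: z = -0.5300 + -0.4608i, |z|^2 = 0.4932
Iter 3: z = -0.7914 + 1.1284i, |z|^2 = 1.8998
Iter 4: z = -1.5070 + -1.1462i, |z|^2 = 3.5849
Iter 5: z = 0.0974 + 4.0947i, |z|^2 = 16.7758
Escaped at iteration 5

Answer: 5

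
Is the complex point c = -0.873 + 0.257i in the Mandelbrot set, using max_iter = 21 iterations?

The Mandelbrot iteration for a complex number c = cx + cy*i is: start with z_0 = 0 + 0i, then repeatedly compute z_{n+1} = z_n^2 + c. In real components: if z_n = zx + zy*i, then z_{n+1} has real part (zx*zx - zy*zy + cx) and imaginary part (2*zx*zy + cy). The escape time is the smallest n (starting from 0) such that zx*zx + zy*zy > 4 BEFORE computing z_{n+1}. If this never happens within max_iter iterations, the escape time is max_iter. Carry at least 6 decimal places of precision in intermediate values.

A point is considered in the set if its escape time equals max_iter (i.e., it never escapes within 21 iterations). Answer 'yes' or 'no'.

Answer: yes

Derivation:
z_0 = 0 + 0i, c = -0.8730 + 0.2570i
Iter 1: z = -0.8730 + 0.2570i, |z|^2 = 0.8282
Iter 2: z = -0.1769 + -0.1917i, |z|^2 = 0.0681
Iter 3: z = -0.8785 + 0.3248i, |z|^2 = 0.8772
Iter 4: z = -0.2068 + -0.3137i, |z|^2 = 0.1412
Iter 5: z = -0.9286 + 0.3868i, |z|^2 = 1.0120
Iter 6: z = -0.1602 + -0.4613i, |z|^2 = 0.2385
Iter 7: z = -1.0602 + 0.4048i, |z|^2 = 1.2878
Iter 8: z = 0.0871 + -0.6014i, |z|^2 = 0.3693
Iter 9: z = -1.2271 + 0.1523i, |z|^2 = 1.5290
Iter 10: z = 0.6096 + -0.1168i, |z|^2 = 0.3852
Iter 11: z = -0.5150 + 0.1147i, |z|^2 = 0.2784
Iter 12: z = -0.6209 + 0.1389i, |z|^2 = 0.4048
Iter 13: z = -0.5068 + 0.0845i, |z|^2 = 0.2640
Iter 14: z = -0.6233 + 0.1713i, |z|^2 = 0.4178
Iter 15: z = -0.5139 + 0.0434i, |z|^2 = 0.2659
Iter 16: z = -0.6108 + 0.2124i, |z|^2 = 0.4182
Iter 17: z = -0.5450 + -0.0024i, |z|^2 = 0.2970
Iter 18: z = -0.5760 + 0.2597i, |z|^2 = 0.3992
Iter 19: z = -0.6087 + -0.0421i, |z|^2 = 0.3722
Iter 20: z = -0.5043 + 0.3083i, |z|^2 = 0.3494
Did not escape in 21 iterations → in set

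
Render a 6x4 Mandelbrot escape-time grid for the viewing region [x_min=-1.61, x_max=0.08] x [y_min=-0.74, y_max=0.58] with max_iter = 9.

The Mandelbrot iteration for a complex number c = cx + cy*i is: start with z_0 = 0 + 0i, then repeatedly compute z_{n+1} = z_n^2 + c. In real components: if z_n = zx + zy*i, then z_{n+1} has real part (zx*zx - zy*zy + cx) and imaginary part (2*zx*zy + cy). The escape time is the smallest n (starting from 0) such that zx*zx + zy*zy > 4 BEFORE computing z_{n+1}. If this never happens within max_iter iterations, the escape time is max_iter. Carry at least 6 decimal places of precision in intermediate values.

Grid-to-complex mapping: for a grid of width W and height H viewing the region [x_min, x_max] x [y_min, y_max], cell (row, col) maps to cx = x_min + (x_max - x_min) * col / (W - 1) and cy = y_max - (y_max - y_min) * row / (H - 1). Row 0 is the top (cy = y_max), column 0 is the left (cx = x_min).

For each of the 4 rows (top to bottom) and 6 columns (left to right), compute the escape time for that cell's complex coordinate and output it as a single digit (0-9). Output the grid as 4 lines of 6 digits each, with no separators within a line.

(row=0, col=0): c = -1.6100 + 0.5800i → escape time 3
(row=0, col=1): c = -1.2720 + 0.5800i → escape time 3
(row=0, col=2): c = -0.9340 + 0.5800i → escape time 5
(row=0, col=3): c = -0.5960 + 0.5800i → escape time 9
(row=0, col=4): c = -0.2580 + 0.5800i → escape time 9
(row=0, col=5): c = 0.0800 + 0.5800i → escape time 9
(row=1, col=0): c = -1.6100 + 0.1400i → escape time 5
(row=1, col=1): c = -1.2720 + 0.1400i → escape time 9
(row=1, col=2): c = -0.9340 + 0.1400i → escape time 9
(row=1, col=3): c = -0.5960 + 0.1400i → escape time 9
(row=1, col=4): c = -0.2580 + 0.1400i → escape time 9
(row=1, col=5): c = 0.0800 + 0.1400i → escape time 9
(row=2, col=0): c = -1.6100 + -0.3000i → escape time 4
(row=2, col=1): c = -1.2720 + -0.3000i → escape time 8
(row=2, col=2): c = -0.9340 + -0.3000i → escape time 9
(row=2, col=3): c = -0.5960 + -0.3000i → escape time 9
(row=2, col=4): c = -0.2580 + -0.3000i → escape time 9
(row=2, col=5): c = 0.0800 + -0.3000i → escape time 9
(row=3, col=0): c = -1.6100 + -0.7400i → escape time 3
(row=3, col=1): c = -1.2720 + -0.7400i → escape time 3
(row=3, col=2): c = -0.9340 + -0.7400i → escape time 4
(row=3, col=3): c = -0.5960 + -0.7400i → escape time 6
(row=3, col=4): c = -0.2580 + -0.7400i → escape time 9
(row=3, col=5): c = 0.0800 + -0.7400i → escape time 8

Answer: 335999
599999
489999
334698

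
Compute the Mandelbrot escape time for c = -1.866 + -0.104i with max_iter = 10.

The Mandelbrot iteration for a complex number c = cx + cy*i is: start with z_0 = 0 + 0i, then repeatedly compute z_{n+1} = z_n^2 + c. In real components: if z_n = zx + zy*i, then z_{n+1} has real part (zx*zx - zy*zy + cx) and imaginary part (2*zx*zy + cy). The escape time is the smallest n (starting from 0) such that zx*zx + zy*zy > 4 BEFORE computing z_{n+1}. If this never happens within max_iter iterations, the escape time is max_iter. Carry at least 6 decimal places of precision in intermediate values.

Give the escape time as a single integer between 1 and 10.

Answer: 4

Derivation:
z_0 = 0 + 0i, c = -1.8660 + -0.1040i
Iter 1: z = -1.8660 + -0.1040i, |z|^2 = 3.4928
Iter 2: z = 1.6051 + 0.2841i, |z|^2 = 2.6572
Iter 3: z = 0.6297 + 0.8081i, |z|^2 = 1.0497
Iter 4: z = -2.1225 + 0.9138i, |z|^2 = 5.3401
Escaped at iteration 4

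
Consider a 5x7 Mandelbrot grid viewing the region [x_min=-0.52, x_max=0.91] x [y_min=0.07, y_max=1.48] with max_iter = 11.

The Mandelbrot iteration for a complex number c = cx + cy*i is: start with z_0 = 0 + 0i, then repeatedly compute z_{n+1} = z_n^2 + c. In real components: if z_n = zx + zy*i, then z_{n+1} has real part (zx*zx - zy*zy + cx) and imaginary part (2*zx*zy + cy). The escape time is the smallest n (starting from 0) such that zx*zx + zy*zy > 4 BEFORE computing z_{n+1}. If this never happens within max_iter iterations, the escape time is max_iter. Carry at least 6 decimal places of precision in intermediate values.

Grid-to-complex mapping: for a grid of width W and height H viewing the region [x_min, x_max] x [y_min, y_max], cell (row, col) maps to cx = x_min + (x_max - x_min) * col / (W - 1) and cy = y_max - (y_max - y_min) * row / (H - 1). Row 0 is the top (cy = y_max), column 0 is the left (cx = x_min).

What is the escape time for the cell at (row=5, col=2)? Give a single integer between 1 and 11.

Answer: 11

Derivation:
z_0 = 0 + 0i, c = 0.1950 + 0.3050i
Iter 1: z = 0.1950 + 0.3050i, |z|^2 = 0.1310
Iter 2: z = 0.1400 + 0.4239i, |z|^2 = 0.1993
Iter 3: z = 0.0349 + 0.4237i, |z|^2 = 0.1807
Iter 4: z = 0.0167 + 0.3345i, |z|^2 = 0.1122
Iter 5: z = 0.0834 + 0.3162i, |z|^2 = 0.1069
Iter 6: z = 0.1020 + 0.3577i, |z|^2 = 0.1384
Iter 7: z = 0.0774 + 0.3780i, |z|^2 = 0.1489
Iter 8: z = 0.0581 + 0.3635i, |z|^2 = 0.1355
Iter 9: z = 0.0662 + 0.3473i, |z|^2 = 0.1250
Iter 10: z = 0.0788 + 0.3510i, |z|^2 = 0.1294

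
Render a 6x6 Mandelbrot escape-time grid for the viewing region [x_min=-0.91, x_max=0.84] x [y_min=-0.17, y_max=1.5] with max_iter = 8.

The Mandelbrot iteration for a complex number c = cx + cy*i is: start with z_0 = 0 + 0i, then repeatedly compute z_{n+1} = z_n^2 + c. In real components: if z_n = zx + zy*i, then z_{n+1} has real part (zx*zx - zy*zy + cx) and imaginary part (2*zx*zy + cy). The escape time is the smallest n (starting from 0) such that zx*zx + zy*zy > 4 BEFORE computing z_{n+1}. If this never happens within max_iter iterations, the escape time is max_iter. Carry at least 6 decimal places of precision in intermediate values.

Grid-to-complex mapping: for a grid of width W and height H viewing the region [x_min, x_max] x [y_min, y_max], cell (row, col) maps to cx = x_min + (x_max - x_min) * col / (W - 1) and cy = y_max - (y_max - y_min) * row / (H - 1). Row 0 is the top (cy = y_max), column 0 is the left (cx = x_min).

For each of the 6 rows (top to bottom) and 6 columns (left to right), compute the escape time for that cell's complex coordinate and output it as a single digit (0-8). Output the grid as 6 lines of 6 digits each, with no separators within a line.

(row=0, col=0): c = -0.9100 + 1.5000i → escape time 2
(row=0, col=1): c = -0.5600 + 1.5000i → escape time 2
(row=0, col=2): c = -0.2100 + 1.5000i → escape time 2
(row=0, col=3): c = 0.1400 + 1.5000i → escape time 2
(row=0, col=4): c = 0.4900 + 1.5000i → escape time 2
(row=0, col=5): c = 0.8400 + 1.5000i → escape time 2
(row=1, col=0): c = -0.9100 + 1.1660i → escape time 3
(row=1, col=1): c = -0.5600 + 1.1660i → escape time 3
(row=1, col=2): c = -0.2100 + 1.1660i → escape time 4
(row=1, col=3): c = 0.1400 + 1.1660i → escape time 3
(row=1, col=4): c = 0.4900 + 1.1660i → escape time 2
(row=1, col=5): c = 0.8400 + 1.1660i → escape time 2
(row=2, col=0): c = -0.9100 + 0.8320i → escape time 3
(row=2, col=1): c = -0.5600 + 0.8320i → escape time 4
(row=2, col=2): c = -0.2100 + 0.8320i → escape time 8
(row=2, col=3): c = 0.1400 + 0.8320i → escape time 5
(row=2, col=4): c = 0.4900 + 0.8320i → escape time 3
(row=2, col=5): c = 0.8400 + 0.8320i → escape time 2
(row=3, col=0): c = -0.9100 + 0.4980i → escape time 5
(row=3, col=1): c = -0.5600 + 0.4980i → escape time 8
(row=3, col=2): c = -0.2100 + 0.4980i → escape time 8
(row=3, col=3): c = 0.1400 + 0.4980i → escape time 8
(row=3, col=4): c = 0.4900 + 0.4980i → escape time 5
(row=3, col=5): c = 0.8400 + 0.4980i → escape time 3
(row=4, col=0): c = -0.9100 + 0.1640i → escape time 8
(row=4, col=1): c = -0.5600 + 0.1640i → escape time 8
(row=4, col=2): c = -0.2100 + 0.1640i → escape time 8
(row=4, col=3): c = 0.1400 + 0.1640i → escape time 8
(row=4, col=4): c = 0.4900 + 0.1640i → escape time 5
(row=4, col=5): c = 0.8400 + 0.1640i → escape time 3
(row=5, col=0): c = -0.9100 + -0.1700i → escape time 8
(row=5, col=1): c = -0.5600 + -0.1700i → escape time 8
(row=5, col=2): c = -0.2100 + -0.1700i → escape time 8
(row=5, col=3): c = 0.1400 + -0.1700i → escape time 8
(row=5, col=4): c = 0.4900 + -0.1700i → escape time 5
(row=5, col=5): c = 0.8400 + -0.1700i → escape time 3

Answer: 222222
334322
348532
588853
888853
888853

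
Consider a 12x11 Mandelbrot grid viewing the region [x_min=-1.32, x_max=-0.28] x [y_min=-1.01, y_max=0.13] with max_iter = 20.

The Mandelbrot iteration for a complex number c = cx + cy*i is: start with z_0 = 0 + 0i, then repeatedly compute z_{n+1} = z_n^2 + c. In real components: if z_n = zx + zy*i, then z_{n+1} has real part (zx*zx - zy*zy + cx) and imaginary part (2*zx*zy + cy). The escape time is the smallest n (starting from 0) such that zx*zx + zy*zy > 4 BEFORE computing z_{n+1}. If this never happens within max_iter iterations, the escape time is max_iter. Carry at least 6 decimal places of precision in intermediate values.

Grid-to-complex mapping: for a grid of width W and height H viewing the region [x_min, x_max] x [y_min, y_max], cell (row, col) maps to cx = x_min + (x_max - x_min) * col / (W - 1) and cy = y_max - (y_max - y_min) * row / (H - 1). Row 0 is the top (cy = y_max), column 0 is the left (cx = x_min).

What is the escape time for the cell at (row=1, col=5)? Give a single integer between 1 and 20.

Answer: 20

Derivation:
z_0 = 0 + 0i, c = -0.8473 + 0.0160i
Iter 1: z = -0.8473 + 0.0160i, |z|^2 = 0.7181
Iter 2: z = -0.1297 + -0.0111i, |z|^2 = 0.0169
Iter 3: z = -0.8306 + 0.0189i, |z|^2 = 0.6902
Iter 4: z = -0.1578 + -0.0154i, |z|^2 = 0.0251
Iter 5: z = -0.8226 + 0.0208i, |z|^2 = 0.6771
Iter 6: z = -0.1710 + -0.0183i, |z|^2 = 0.0296
Iter 7: z = -0.8184 + 0.0223i, |z|^2 = 0.6702
Iter 8: z = -0.1780 + -0.0204i, |z|^2 = 0.0321
Iter 9: z = -0.8160 + 0.0233i, |z|^2 = 0.6664
Iter 10: z = -0.1820 + -0.0220i, |z|^2 = 0.0336
Iter 11: z = -0.8146 + 0.0240i, |z|^2 = 0.6642
Iter 12: z = -0.1842 + -0.0231i, |z|^2 = 0.0345
Iter 13: z = -0.8139 + 0.0245i, |z|^2 = 0.6630
Iter 14: z = -0.1855 + -0.0239i, |z|^2 = 0.0350
Iter 15: z = -0.8134 + 0.0249i, |z|^2 = 0.6623
Iter 16: z = -0.1862 + -0.0245i, |z|^2 = 0.0353
Iter 17: z = -0.8132 + 0.0251i, |z|^2 = 0.6619
Iter 18: z = -0.1866 + -0.0248i, |z|^2 = 0.0354
Iter 19: z = -0.8131 + 0.0253i, |z|^2 = 0.6617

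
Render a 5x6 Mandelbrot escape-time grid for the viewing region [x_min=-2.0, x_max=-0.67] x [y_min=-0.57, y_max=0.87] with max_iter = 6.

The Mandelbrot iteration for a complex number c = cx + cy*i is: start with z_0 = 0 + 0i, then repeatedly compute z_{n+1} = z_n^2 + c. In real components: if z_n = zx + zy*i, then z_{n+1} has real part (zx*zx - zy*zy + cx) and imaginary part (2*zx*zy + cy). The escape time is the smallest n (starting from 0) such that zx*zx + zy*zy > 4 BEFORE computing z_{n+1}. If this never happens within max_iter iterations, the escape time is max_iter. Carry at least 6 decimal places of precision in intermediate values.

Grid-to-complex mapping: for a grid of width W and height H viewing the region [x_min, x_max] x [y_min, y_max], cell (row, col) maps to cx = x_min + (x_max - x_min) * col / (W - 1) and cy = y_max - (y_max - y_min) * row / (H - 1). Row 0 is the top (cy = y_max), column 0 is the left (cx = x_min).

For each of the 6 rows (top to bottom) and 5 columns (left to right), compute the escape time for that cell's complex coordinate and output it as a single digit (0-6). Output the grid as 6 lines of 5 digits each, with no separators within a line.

Answer: 12334
13356
14666
16666
14666
13356

Derivation:
(row=0, col=0): c = -2.0000 + 0.8700i → escape time 1
(row=0, col=1): c = -1.6675 + 0.8700i → escape time 2
(row=0, col=2): c = -1.3350 + 0.8700i → escape time 3
(row=0, col=3): c = -1.0025 + 0.8700i → escape time 3
(row=0, col=4): c = -0.6700 + 0.8700i → escape time 4
(row=1, col=0): c = -2.0000 + 0.5820i → escape time 1
(row=1, col=1): c = -1.6675 + 0.5820i → escape time 3
(row=1, col=2): c = -1.3350 + 0.5820i → escape time 3
(row=1, col=3): c = -1.0025 + 0.5820i → escape time 5
(row=1, col=4): c = -0.6700 + 0.5820i → escape time 6
(row=2, col=0): c = -2.0000 + 0.2940i → escape time 1
(row=2, col=1): c = -1.6675 + 0.2940i → escape time 4
(row=2, col=2): c = -1.3350 + 0.2940i → escape time 6
(row=2, col=3): c = -1.0025 + 0.2940i → escape time 6
(row=2, col=4): c = -0.6700 + 0.2940i → escape time 6
(row=3, col=0): c = -2.0000 + 0.0060i → escape time 1
(row=3, col=1): c = -1.6675 + 0.0060i → escape time 6
(row=3, col=2): c = -1.3350 + 0.0060i → escape time 6
(row=3, col=3): c = -1.0025 + 0.0060i → escape time 6
(row=3, col=4): c = -0.6700 + 0.0060i → escape time 6
(row=4, col=0): c = -2.0000 + -0.2820i → escape time 1
(row=4, col=1): c = -1.6675 + -0.2820i → escape time 4
(row=4, col=2): c = -1.3350 + -0.2820i → escape time 6
(row=4, col=3): c = -1.0025 + -0.2820i → escape time 6
(row=4, col=4): c = -0.6700 + -0.2820i → escape time 6
(row=5, col=0): c = -2.0000 + -0.5700i → escape time 1
(row=5, col=1): c = -1.6675 + -0.5700i → escape time 3
(row=5, col=2): c = -1.3350 + -0.5700i → escape time 3
(row=5, col=3): c = -1.0025 + -0.5700i → escape time 5
(row=5, col=4): c = -0.6700 + -0.5700i → escape time 6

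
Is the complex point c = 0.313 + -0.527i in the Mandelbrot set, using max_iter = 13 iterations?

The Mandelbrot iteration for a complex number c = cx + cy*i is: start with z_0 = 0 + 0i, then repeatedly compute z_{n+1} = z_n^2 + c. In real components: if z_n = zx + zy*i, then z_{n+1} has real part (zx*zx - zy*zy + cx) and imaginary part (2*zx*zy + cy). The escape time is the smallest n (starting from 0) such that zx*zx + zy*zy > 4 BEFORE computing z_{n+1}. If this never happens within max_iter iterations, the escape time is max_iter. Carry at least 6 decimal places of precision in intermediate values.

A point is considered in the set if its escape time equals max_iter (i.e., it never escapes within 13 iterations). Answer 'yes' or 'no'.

z_0 = 0 + 0i, c = 0.3130 + -0.5270i
Iter 1: z = 0.3130 + -0.5270i, |z|^2 = 0.3757
Iter 2: z = 0.1332 + -0.8569i, |z|^2 = 0.7520
Iter 3: z = -0.4035 + -0.7553i, |z|^2 = 0.7334
Iter 4: z = -0.0947 + 0.0826i, |z|^2 = 0.0158
Iter 5: z = 0.3151 + -0.5426i, |z|^2 = 0.3938
Iter 6: z = 0.1179 + -0.8690i, |z|^2 = 0.7691
Iter 7: z = -0.4283 + -0.7318i, |z|^2 = 0.7190
Iter 8: z = -0.0391 + 0.0999i, |z|^2 = 0.0115
Iter 9: z = 0.3045 + -0.5348i, |z|^2 = 0.3788
Iter 10: z = 0.1197 + -0.8528i, |z|^2 = 0.7415
Iter 11: z = -0.3999 + -0.7312i, |z|^2 = 0.6945
Iter 12: z = -0.0617 + 0.0577i, |z|^2 = 0.0071
Did not escape in 13 iterations → in set

Answer: yes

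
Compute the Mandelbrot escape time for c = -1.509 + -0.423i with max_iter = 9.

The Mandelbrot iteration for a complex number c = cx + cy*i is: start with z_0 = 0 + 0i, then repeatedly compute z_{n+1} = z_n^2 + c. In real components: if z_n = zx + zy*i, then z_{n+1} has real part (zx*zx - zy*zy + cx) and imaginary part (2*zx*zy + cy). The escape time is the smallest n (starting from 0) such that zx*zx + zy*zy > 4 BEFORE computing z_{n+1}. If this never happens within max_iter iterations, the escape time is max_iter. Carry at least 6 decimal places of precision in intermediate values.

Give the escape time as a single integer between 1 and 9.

z_0 = 0 + 0i, c = -1.5090 + -0.4230i
Iter 1: z = -1.5090 + -0.4230i, |z|^2 = 2.4560
Iter 2: z = 0.5892 + 0.8536i, |z|^2 = 1.0758
Iter 3: z = -1.8906 + 0.5828i, |z|^2 = 3.9139
Iter 4: z = 1.7255 + -2.6267i, |z|^2 = 9.8770
Escaped at iteration 4

Answer: 4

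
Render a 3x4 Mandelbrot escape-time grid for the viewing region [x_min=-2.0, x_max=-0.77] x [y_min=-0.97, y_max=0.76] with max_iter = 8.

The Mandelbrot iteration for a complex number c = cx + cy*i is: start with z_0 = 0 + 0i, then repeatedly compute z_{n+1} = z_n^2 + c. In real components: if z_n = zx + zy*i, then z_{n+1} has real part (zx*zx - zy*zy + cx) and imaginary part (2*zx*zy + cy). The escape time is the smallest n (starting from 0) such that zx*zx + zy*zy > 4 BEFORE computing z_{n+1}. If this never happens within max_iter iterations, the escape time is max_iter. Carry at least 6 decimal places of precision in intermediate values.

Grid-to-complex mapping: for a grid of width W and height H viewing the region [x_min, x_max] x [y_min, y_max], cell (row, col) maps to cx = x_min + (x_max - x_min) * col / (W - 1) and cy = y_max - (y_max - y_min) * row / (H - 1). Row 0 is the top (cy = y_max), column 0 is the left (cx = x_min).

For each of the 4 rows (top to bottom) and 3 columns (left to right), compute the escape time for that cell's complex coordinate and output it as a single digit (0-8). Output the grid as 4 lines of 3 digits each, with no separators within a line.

(row=0, col=0): c = -2.0000 + 0.7600i → escape time 1
(row=0, col=1): c = -1.3850 + 0.7600i → escape time 3
(row=0, col=2): c = -0.7700 + 0.7600i → escape time 4
(row=1, col=0): c = -2.0000 + 0.1833i → escape time 1
(row=1, col=1): c = -1.3850 + 0.1833i → escape time 7
(row=1, col=2): c = -0.7700 + 0.1833i → escape time 8
(row=2, col=0): c = -2.0000 + -0.3933i → escape time 1
(row=2, col=1): c = -1.3850 + -0.3933i → escape time 5
(row=2, col=2): c = -0.7700 + -0.3933i → escape time 8
(row=3, col=0): c = -2.0000 + -0.9700i → escape time 1
(row=3, col=1): c = -1.3850 + -0.9700i → escape time 3
(row=3, col=2): c = -0.7700 + -0.9700i → escape time 3

Answer: 134
178
158
133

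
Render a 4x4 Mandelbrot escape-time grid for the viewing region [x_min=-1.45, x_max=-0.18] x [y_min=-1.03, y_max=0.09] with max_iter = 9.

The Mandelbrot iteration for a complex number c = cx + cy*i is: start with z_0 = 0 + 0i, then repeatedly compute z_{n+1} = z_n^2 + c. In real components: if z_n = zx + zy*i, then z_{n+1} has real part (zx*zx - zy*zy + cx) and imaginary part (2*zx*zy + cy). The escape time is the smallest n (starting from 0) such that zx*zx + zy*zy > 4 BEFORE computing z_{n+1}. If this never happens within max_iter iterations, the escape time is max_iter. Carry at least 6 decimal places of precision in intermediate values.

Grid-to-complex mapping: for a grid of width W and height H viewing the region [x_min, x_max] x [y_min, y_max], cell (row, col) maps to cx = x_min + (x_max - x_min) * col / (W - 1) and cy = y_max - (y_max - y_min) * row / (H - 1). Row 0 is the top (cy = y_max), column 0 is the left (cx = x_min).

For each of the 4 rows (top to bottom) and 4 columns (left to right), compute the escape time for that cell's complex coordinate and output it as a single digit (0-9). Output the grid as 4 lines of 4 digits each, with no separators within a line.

Answer: 8999
5999
3499
3349

Derivation:
(row=0, col=0): c = -1.4500 + 0.0900i → escape time 8
(row=0, col=1): c = -1.0267 + 0.0900i → escape time 9
(row=0, col=2): c = -0.6033 + 0.0900i → escape time 9
(row=0, col=3): c = -0.1800 + 0.0900i → escape time 9
(row=1, col=0): c = -1.4500 + -0.2833i → escape time 5
(row=1, col=1): c = -1.0267 + -0.2833i → escape time 9
(row=1, col=2): c = -0.6033 + -0.2833i → escape time 9
(row=1, col=3): c = -0.1800 + -0.2833i → escape time 9
(row=2, col=0): c = -1.4500 + -0.6567i → escape time 3
(row=2, col=1): c = -1.0267 + -0.6567i → escape time 4
(row=2, col=2): c = -0.6033 + -0.6567i → escape time 9
(row=2, col=3): c = -0.1800 + -0.6567i → escape time 9
(row=3, col=0): c = -1.4500 + -1.0300i → escape time 3
(row=3, col=1): c = -1.0267 + -1.0300i → escape time 3
(row=3, col=2): c = -0.6033 + -1.0300i → escape time 4
(row=3, col=3): c = -0.1800 + -1.0300i → escape time 9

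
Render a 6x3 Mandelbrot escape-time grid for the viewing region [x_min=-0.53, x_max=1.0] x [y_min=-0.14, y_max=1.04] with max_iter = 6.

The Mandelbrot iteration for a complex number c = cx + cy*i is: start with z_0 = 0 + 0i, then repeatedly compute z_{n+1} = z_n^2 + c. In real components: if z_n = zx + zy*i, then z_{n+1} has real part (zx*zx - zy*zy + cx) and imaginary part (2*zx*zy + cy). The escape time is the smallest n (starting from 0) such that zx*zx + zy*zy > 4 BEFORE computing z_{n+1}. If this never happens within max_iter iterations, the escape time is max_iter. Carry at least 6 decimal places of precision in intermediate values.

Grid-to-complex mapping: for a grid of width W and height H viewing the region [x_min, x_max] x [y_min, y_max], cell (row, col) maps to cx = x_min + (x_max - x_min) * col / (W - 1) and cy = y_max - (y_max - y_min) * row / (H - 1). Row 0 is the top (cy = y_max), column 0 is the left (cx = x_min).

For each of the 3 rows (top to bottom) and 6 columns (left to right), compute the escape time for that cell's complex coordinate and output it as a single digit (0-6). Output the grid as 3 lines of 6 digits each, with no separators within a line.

Answer: 464322
666632
666632

Derivation:
(row=0, col=0): c = -0.5300 + 1.0400i → escape time 4
(row=0, col=1): c = -0.2240 + 1.0400i → escape time 6
(row=0, col=2): c = 0.0820 + 1.0400i → escape time 4
(row=0, col=3): c = 0.3880 + 1.0400i → escape time 3
(row=0, col=4): c = 0.6940 + 1.0400i → escape time 2
(row=0, col=5): c = 1.0000 + 1.0400i → escape time 2
(row=1, col=0): c = -0.5300 + 0.4500i → escape time 6
(row=1, col=1): c = -0.2240 + 0.4500i → escape time 6
(row=1, col=2): c = 0.0820 + 0.4500i → escape time 6
(row=1, col=3): c = 0.3880 + 0.4500i → escape time 6
(row=1, col=4): c = 0.6940 + 0.4500i → escape time 3
(row=1, col=5): c = 1.0000 + 0.4500i → escape time 2
(row=2, col=0): c = -0.5300 + -0.1400i → escape time 6
(row=2, col=1): c = -0.2240 + -0.1400i → escape time 6
(row=2, col=2): c = 0.0820 + -0.1400i → escape time 6
(row=2, col=3): c = 0.3880 + -0.1400i → escape time 6
(row=2, col=4): c = 0.6940 + -0.1400i → escape time 3
(row=2, col=5): c = 1.0000 + -0.1400i → escape time 2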